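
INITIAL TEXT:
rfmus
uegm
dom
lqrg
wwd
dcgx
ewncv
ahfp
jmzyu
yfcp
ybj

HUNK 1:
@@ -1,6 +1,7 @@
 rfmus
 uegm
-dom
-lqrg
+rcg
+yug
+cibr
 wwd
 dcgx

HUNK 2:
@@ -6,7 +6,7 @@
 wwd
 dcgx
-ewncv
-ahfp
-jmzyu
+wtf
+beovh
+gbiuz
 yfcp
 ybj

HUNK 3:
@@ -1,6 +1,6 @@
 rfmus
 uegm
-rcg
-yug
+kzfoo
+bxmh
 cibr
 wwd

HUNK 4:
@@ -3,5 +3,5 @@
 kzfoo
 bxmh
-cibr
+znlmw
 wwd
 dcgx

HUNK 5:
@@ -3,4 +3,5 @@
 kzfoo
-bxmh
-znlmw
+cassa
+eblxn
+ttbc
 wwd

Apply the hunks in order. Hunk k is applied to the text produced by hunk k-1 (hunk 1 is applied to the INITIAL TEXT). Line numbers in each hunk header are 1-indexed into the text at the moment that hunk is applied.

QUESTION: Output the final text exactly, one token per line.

Hunk 1: at line 1 remove [dom,lqrg] add [rcg,yug,cibr] -> 12 lines: rfmus uegm rcg yug cibr wwd dcgx ewncv ahfp jmzyu yfcp ybj
Hunk 2: at line 6 remove [ewncv,ahfp,jmzyu] add [wtf,beovh,gbiuz] -> 12 lines: rfmus uegm rcg yug cibr wwd dcgx wtf beovh gbiuz yfcp ybj
Hunk 3: at line 1 remove [rcg,yug] add [kzfoo,bxmh] -> 12 lines: rfmus uegm kzfoo bxmh cibr wwd dcgx wtf beovh gbiuz yfcp ybj
Hunk 4: at line 3 remove [cibr] add [znlmw] -> 12 lines: rfmus uegm kzfoo bxmh znlmw wwd dcgx wtf beovh gbiuz yfcp ybj
Hunk 5: at line 3 remove [bxmh,znlmw] add [cassa,eblxn,ttbc] -> 13 lines: rfmus uegm kzfoo cassa eblxn ttbc wwd dcgx wtf beovh gbiuz yfcp ybj

Answer: rfmus
uegm
kzfoo
cassa
eblxn
ttbc
wwd
dcgx
wtf
beovh
gbiuz
yfcp
ybj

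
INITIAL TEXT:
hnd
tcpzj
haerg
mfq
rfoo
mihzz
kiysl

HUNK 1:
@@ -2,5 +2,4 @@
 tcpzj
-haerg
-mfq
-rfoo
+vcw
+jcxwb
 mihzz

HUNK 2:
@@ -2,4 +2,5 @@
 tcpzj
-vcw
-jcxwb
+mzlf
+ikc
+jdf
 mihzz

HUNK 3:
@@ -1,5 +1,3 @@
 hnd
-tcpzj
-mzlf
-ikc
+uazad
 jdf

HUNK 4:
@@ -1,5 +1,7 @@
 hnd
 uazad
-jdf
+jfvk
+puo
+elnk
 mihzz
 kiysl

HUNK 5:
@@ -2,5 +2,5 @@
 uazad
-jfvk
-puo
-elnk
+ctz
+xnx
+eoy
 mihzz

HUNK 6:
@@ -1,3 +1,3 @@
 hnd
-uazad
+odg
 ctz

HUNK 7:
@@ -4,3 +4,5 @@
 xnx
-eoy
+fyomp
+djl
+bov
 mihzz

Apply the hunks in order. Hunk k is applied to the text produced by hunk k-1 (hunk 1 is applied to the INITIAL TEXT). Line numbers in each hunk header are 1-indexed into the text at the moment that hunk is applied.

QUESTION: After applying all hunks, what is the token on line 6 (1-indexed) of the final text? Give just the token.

Answer: djl

Derivation:
Hunk 1: at line 2 remove [haerg,mfq,rfoo] add [vcw,jcxwb] -> 6 lines: hnd tcpzj vcw jcxwb mihzz kiysl
Hunk 2: at line 2 remove [vcw,jcxwb] add [mzlf,ikc,jdf] -> 7 lines: hnd tcpzj mzlf ikc jdf mihzz kiysl
Hunk 3: at line 1 remove [tcpzj,mzlf,ikc] add [uazad] -> 5 lines: hnd uazad jdf mihzz kiysl
Hunk 4: at line 1 remove [jdf] add [jfvk,puo,elnk] -> 7 lines: hnd uazad jfvk puo elnk mihzz kiysl
Hunk 5: at line 2 remove [jfvk,puo,elnk] add [ctz,xnx,eoy] -> 7 lines: hnd uazad ctz xnx eoy mihzz kiysl
Hunk 6: at line 1 remove [uazad] add [odg] -> 7 lines: hnd odg ctz xnx eoy mihzz kiysl
Hunk 7: at line 4 remove [eoy] add [fyomp,djl,bov] -> 9 lines: hnd odg ctz xnx fyomp djl bov mihzz kiysl
Final line 6: djl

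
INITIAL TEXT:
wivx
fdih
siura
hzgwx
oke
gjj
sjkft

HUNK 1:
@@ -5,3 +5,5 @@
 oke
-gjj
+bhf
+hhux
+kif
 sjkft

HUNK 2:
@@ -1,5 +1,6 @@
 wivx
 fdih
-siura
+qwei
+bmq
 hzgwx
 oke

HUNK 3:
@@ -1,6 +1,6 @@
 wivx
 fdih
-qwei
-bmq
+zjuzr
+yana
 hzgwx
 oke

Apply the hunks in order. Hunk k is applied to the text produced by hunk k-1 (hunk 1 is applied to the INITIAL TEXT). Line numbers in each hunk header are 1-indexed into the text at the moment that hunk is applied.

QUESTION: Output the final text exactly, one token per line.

Answer: wivx
fdih
zjuzr
yana
hzgwx
oke
bhf
hhux
kif
sjkft

Derivation:
Hunk 1: at line 5 remove [gjj] add [bhf,hhux,kif] -> 9 lines: wivx fdih siura hzgwx oke bhf hhux kif sjkft
Hunk 2: at line 1 remove [siura] add [qwei,bmq] -> 10 lines: wivx fdih qwei bmq hzgwx oke bhf hhux kif sjkft
Hunk 3: at line 1 remove [qwei,bmq] add [zjuzr,yana] -> 10 lines: wivx fdih zjuzr yana hzgwx oke bhf hhux kif sjkft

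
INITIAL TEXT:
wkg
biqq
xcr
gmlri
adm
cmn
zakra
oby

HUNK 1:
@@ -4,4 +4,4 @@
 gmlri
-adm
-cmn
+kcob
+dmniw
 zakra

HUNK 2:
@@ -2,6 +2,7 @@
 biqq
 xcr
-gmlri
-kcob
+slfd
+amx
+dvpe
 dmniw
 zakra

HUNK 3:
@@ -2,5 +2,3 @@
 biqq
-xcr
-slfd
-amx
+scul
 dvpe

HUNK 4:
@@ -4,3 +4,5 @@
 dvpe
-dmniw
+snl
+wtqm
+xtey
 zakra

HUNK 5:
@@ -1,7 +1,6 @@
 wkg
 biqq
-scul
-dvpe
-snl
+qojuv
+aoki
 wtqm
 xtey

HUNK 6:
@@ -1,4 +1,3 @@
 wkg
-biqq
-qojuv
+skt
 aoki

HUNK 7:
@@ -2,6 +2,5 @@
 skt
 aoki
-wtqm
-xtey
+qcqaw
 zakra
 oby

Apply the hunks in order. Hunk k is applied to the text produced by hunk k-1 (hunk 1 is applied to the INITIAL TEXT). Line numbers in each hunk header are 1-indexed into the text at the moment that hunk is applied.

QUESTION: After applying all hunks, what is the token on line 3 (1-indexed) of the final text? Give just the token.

Hunk 1: at line 4 remove [adm,cmn] add [kcob,dmniw] -> 8 lines: wkg biqq xcr gmlri kcob dmniw zakra oby
Hunk 2: at line 2 remove [gmlri,kcob] add [slfd,amx,dvpe] -> 9 lines: wkg biqq xcr slfd amx dvpe dmniw zakra oby
Hunk 3: at line 2 remove [xcr,slfd,amx] add [scul] -> 7 lines: wkg biqq scul dvpe dmniw zakra oby
Hunk 4: at line 4 remove [dmniw] add [snl,wtqm,xtey] -> 9 lines: wkg biqq scul dvpe snl wtqm xtey zakra oby
Hunk 5: at line 1 remove [scul,dvpe,snl] add [qojuv,aoki] -> 8 lines: wkg biqq qojuv aoki wtqm xtey zakra oby
Hunk 6: at line 1 remove [biqq,qojuv] add [skt] -> 7 lines: wkg skt aoki wtqm xtey zakra oby
Hunk 7: at line 2 remove [wtqm,xtey] add [qcqaw] -> 6 lines: wkg skt aoki qcqaw zakra oby
Final line 3: aoki

Answer: aoki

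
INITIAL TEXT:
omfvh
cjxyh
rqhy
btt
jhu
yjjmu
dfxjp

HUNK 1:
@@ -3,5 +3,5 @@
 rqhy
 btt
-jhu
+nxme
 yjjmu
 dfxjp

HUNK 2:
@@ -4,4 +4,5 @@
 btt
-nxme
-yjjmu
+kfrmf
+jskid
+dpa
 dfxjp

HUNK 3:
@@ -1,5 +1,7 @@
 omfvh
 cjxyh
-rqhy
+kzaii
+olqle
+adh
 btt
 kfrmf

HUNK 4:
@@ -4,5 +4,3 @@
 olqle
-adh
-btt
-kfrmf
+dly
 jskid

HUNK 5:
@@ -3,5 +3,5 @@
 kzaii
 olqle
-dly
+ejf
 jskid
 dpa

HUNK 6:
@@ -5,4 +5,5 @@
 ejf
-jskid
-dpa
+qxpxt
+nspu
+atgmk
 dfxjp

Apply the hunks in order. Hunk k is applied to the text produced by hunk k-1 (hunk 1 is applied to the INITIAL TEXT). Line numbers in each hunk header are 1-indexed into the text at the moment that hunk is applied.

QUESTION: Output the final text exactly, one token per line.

Answer: omfvh
cjxyh
kzaii
olqle
ejf
qxpxt
nspu
atgmk
dfxjp

Derivation:
Hunk 1: at line 3 remove [jhu] add [nxme] -> 7 lines: omfvh cjxyh rqhy btt nxme yjjmu dfxjp
Hunk 2: at line 4 remove [nxme,yjjmu] add [kfrmf,jskid,dpa] -> 8 lines: omfvh cjxyh rqhy btt kfrmf jskid dpa dfxjp
Hunk 3: at line 1 remove [rqhy] add [kzaii,olqle,adh] -> 10 lines: omfvh cjxyh kzaii olqle adh btt kfrmf jskid dpa dfxjp
Hunk 4: at line 4 remove [adh,btt,kfrmf] add [dly] -> 8 lines: omfvh cjxyh kzaii olqle dly jskid dpa dfxjp
Hunk 5: at line 3 remove [dly] add [ejf] -> 8 lines: omfvh cjxyh kzaii olqle ejf jskid dpa dfxjp
Hunk 6: at line 5 remove [jskid,dpa] add [qxpxt,nspu,atgmk] -> 9 lines: omfvh cjxyh kzaii olqle ejf qxpxt nspu atgmk dfxjp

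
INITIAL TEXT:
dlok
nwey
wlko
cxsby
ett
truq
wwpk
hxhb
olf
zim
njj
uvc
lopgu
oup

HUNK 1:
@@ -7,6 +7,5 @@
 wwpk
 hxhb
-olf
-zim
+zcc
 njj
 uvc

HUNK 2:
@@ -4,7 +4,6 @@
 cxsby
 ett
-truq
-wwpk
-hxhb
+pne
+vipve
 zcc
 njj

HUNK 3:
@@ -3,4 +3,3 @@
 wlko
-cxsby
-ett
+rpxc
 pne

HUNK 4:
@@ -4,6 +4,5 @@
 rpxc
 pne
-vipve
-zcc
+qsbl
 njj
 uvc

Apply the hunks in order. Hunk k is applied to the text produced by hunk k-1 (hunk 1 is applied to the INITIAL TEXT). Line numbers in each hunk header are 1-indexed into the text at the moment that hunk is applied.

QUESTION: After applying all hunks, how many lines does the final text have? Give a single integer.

Answer: 10

Derivation:
Hunk 1: at line 7 remove [olf,zim] add [zcc] -> 13 lines: dlok nwey wlko cxsby ett truq wwpk hxhb zcc njj uvc lopgu oup
Hunk 2: at line 4 remove [truq,wwpk,hxhb] add [pne,vipve] -> 12 lines: dlok nwey wlko cxsby ett pne vipve zcc njj uvc lopgu oup
Hunk 3: at line 3 remove [cxsby,ett] add [rpxc] -> 11 lines: dlok nwey wlko rpxc pne vipve zcc njj uvc lopgu oup
Hunk 4: at line 4 remove [vipve,zcc] add [qsbl] -> 10 lines: dlok nwey wlko rpxc pne qsbl njj uvc lopgu oup
Final line count: 10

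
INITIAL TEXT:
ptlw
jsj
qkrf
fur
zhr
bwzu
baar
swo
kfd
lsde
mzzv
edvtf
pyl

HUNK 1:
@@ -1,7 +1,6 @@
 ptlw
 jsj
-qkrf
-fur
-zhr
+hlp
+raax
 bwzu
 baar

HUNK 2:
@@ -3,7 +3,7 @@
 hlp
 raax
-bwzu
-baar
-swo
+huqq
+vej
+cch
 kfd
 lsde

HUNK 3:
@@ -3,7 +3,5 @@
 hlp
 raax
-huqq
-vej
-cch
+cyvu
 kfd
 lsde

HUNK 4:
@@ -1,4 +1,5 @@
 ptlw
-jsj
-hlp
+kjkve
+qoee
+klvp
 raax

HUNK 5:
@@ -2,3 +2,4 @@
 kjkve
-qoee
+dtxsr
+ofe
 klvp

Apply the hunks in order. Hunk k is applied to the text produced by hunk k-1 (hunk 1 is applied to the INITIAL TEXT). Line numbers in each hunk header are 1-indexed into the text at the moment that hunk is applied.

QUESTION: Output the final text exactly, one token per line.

Hunk 1: at line 1 remove [qkrf,fur,zhr] add [hlp,raax] -> 12 lines: ptlw jsj hlp raax bwzu baar swo kfd lsde mzzv edvtf pyl
Hunk 2: at line 3 remove [bwzu,baar,swo] add [huqq,vej,cch] -> 12 lines: ptlw jsj hlp raax huqq vej cch kfd lsde mzzv edvtf pyl
Hunk 3: at line 3 remove [huqq,vej,cch] add [cyvu] -> 10 lines: ptlw jsj hlp raax cyvu kfd lsde mzzv edvtf pyl
Hunk 4: at line 1 remove [jsj,hlp] add [kjkve,qoee,klvp] -> 11 lines: ptlw kjkve qoee klvp raax cyvu kfd lsde mzzv edvtf pyl
Hunk 5: at line 2 remove [qoee] add [dtxsr,ofe] -> 12 lines: ptlw kjkve dtxsr ofe klvp raax cyvu kfd lsde mzzv edvtf pyl

Answer: ptlw
kjkve
dtxsr
ofe
klvp
raax
cyvu
kfd
lsde
mzzv
edvtf
pyl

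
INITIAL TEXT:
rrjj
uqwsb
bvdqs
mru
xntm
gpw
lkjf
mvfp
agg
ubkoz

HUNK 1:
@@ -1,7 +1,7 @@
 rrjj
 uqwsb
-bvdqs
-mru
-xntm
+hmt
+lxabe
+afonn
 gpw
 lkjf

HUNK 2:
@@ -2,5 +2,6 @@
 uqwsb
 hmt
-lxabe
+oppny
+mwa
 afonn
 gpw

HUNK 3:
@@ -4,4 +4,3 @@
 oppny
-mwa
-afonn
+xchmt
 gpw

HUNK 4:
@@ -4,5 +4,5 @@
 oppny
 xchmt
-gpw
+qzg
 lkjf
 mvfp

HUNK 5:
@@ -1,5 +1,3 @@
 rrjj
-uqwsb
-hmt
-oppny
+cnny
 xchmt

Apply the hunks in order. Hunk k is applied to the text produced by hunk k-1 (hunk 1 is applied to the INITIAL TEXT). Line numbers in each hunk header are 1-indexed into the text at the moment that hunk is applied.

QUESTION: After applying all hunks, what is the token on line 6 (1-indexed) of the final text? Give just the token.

Answer: mvfp

Derivation:
Hunk 1: at line 1 remove [bvdqs,mru,xntm] add [hmt,lxabe,afonn] -> 10 lines: rrjj uqwsb hmt lxabe afonn gpw lkjf mvfp agg ubkoz
Hunk 2: at line 2 remove [lxabe] add [oppny,mwa] -> 11 lines: rrjj uqwsb hmt oppny mwa afonn gpw lkjf mvfp agg ubkoz
Hunk 3: at line 4 remove [mwa,afonn] add [xchmt] -> 10 lines: rrjj uqwsb hmt oppny xchmt gpw lkjf mvfp agg ubkoz
Hunk 4: at line 4 remove [gpw] add [qzg] -> 10 lines: rrjj uqwsb hmt oppny xchmt qzg lkjf mvfp agg ubkoz
Hunk 5: at line 1 remove [uqwsb,hmt,oppny] add [cnny] -> 8 lines: rrjj cnny xchmt qzg lkjf mvfp agg ubkoz
Final line 6: mvfp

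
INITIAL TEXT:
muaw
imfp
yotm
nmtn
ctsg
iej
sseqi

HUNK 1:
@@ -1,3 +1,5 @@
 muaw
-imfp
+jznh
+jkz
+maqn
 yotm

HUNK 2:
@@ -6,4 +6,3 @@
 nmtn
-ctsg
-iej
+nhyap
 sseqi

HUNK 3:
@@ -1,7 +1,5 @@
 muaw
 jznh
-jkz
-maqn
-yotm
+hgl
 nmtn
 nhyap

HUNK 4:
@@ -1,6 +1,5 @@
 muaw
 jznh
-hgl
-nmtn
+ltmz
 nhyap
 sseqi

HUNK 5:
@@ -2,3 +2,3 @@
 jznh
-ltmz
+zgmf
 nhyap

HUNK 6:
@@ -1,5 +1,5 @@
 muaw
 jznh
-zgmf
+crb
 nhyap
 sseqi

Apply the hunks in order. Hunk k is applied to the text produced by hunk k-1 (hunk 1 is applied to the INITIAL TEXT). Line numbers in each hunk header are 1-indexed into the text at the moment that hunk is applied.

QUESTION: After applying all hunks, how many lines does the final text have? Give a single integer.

Answer: 5

Derivation:
Hunk 1: at line 1 remove [imfp] add [jznh,jkz,maqn] -> 9 lines: muaw jznh jkz maqn yotm nmtn ctsg iej sseqi
Hunk 2: at line 6 remove [ctsg,iej] add [nhyap] -> 8 lines: muaw jznh jkz maqn yotm nmtn nhyap sseqi
Hunk 3: at line 1 remove [jkz,maqn,yotm] add [hgl] -> 6 lines: muaw jznh hgl nmtn nhyap sseqi
Hunk 4: at line 1 remove [hgl,nmtn] add [ltmz] -> 5 lines: muaw jznh ltmz nhyap sseqi
Hunk 5: at line 2 remove [ltmz] add [zgmf] -> 5 lines: muaw jznh zgmf nhyap sseqi
Hunk 6: at line 1 remove [zgmf] add [crb] -> 5 lines: muaw jznh crb nhyap sseqi
Final line count: 5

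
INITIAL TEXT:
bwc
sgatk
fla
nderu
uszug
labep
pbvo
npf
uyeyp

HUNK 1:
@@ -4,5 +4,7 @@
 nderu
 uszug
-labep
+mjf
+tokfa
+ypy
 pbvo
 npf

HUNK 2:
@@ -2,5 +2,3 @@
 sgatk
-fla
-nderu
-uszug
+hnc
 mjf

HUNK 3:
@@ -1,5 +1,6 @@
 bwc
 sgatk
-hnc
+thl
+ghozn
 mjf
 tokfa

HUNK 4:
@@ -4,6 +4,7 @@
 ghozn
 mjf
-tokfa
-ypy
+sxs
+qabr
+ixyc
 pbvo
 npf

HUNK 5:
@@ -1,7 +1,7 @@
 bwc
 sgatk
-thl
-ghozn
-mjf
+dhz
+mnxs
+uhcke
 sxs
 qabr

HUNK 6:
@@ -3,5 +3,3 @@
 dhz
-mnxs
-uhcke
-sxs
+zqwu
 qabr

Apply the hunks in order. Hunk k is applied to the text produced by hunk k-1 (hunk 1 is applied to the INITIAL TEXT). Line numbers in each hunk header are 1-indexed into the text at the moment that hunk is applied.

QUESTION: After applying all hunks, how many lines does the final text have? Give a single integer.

Hunk 1: at line 4 remove [labep] add [mjf,tokfa,ypy] -> 11 lines: bwc sgatk fla nderu uszug mjf tokfa ypy pbvo npf uyeyp
Hunk 2: at line 2 remove [fla,nderu,uszug] add [hnc] -> 9 lines: bwc sgatk hnc mjf tokfa ypy pbvo npf uyeyp
Hunk 3: at line 1 remove [hnc] add [thl,ghozn] -> 10 lines: bwc sgatk thl ghozn mjf tokfa ypy pbvo npf uyeyp
Hunk 4: at line 4 remove [tokfa,ypy] add [sxs,qabr,ixyc] -> 11 lines: bwc sgatk thl ghozn mjf sxs qabr ixyc pbvo npf uyeyp
Hunk 5: at line 1 remove [thl,ghozn,mjf] add [dhz,mnxs,uhcke] -> 11 lines: bwc sgatk dhz mnxs uhcke sxs qabr ixyc pbvo npf uyeyp
Hunk 6: at line 3 remove [mnxs,uhcke,sxs] add [zqwu] -> 9 lines: bwc sgatk dhz zqwu qabr ixyc pbvo npf uyeyp
Final line count: 9

Answer: 9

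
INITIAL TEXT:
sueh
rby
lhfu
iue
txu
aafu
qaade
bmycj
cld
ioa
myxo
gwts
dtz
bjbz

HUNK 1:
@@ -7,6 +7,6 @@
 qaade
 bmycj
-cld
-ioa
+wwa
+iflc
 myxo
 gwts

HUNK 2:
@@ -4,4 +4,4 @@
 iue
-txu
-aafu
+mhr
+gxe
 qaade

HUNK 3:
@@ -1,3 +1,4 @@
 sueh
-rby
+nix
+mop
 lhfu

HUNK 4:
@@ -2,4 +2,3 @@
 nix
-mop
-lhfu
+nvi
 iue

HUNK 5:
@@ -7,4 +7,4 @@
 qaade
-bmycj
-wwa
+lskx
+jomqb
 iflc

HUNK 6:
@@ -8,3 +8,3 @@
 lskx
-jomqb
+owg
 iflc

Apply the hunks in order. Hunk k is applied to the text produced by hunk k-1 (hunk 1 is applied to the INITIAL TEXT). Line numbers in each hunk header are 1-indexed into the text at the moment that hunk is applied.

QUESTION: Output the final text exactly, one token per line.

Hunk 1: at line 7 remove [cld,ioa] add [wwa,iflc] -> 14 lines: sueh rby lhfu iue txu aafu qaade bmycj wwa iflc myxo gwts dtz bjbz
Hunk 2: at line 4 remove [txu,aafu] add [mhr,gxe] -> 14 lines: sueh rby lhfu iue mhr gxe qaade bmycj wwa iflc myxo gwts dtz bjbz
Hunk 3: at line 1 remove [rby] add [nix,mop] -> 15 lines: sueh nix mop lhfu iue mhr gxe qaade bmycj wwa iflc myxo gwts dtz bjbz
Hunk 4: at line 2 remove [mop,lhfu] add [nvi] -> 14 lines: sueh nix nvi iue mhr gxe qaade bmycj wwa iflc myxo gwts dtz bjbz
Hunk 5: at line 7 remove [bmycj,wwa] add [lskx,jomqb] -> 14 lines: sueh nix nvi iue mhr gxe qaade lskx jomqb iflc myxo gwts dtz bjbz
Hunk 6: at line 8 remove [jomqb] add [owg] -> 14 lines: sueh nix nvi iue mhr gxe qaade lskx owg iflc myxo gwts dtz bjbz

Answer: sueh
nix
nvi
iue
mhr
gxe
qaade
lskx
owg
iflc
myxo
gwts
dtz
bjbz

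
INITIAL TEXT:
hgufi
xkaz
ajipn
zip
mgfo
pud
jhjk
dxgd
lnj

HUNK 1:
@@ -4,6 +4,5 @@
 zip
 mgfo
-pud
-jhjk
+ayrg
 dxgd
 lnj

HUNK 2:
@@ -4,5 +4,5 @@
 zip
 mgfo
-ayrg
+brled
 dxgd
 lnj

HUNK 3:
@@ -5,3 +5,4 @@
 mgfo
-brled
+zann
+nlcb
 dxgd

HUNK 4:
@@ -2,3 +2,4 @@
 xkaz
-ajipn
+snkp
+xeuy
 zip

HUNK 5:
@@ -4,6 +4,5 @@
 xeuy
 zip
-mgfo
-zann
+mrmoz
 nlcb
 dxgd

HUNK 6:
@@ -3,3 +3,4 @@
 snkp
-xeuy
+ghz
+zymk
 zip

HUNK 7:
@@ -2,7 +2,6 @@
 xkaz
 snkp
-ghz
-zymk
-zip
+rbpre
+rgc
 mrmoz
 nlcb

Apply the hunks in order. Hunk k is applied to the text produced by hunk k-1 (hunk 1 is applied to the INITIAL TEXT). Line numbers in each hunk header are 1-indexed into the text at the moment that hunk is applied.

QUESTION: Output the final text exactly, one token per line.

Answer: hgufi
xkaz
snkp
rbpre
rgc
mrmoz
nlcb
dxgd
lnj

Derivation:
Hunk 1: at line 4 remove [pud,jhjk] add [ayrg] -> 8 lines: hgufi xkaz ajipn zip mgfo ayrg dxgd lnj
Hunk 2: at line 4 remove [ayrg] add [brled] -> 8 lines: hgufi xkaz ajipn zip mgfo brled dxgd lnj
Hunk 3: at line 5 remove [brled] add [zann,nlcb] -> 9 lines: hgufi xkaz ajipn zip mgfo zann nlcb dxgd lnj
Hunk 4: at line 2 remove [ajipn] add [snkp,xeuy] -> 10 lines: hgufi xkaz snkp xeuy zip mgfo zann nlcb dxgd lnj
Hunk 5: at line 4 remove [mgfo,zann] add [mrmoz] -> 9 lines: hgufi xkaz snkp xeuy zip mrmoz nlcb dxgd lnj
Hunk 6: at line 3 remove [xeuy] add [ghz,zymk] -> 10 lines: hgufi xkaz snkp ghz zymk zip mrmoz nlcb dxgd lnj
Hunk 7: at line 2 remove [ghz,zymk,zip] add [rbpre,rgc] -> 9 lines: hgufi xkaz snkp rbpre rgc mrmoz nlcb dxgd lnj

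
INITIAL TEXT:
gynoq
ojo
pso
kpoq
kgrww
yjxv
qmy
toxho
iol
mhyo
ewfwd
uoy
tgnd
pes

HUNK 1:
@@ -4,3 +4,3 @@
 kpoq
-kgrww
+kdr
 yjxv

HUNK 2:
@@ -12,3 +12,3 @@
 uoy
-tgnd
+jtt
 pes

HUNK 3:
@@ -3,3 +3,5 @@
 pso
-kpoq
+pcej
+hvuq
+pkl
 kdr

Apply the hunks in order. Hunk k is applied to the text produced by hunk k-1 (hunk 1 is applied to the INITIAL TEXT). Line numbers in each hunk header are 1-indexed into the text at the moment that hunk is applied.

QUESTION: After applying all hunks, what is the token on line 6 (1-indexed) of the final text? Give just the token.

Hunk 1: at line 4 remove [kgrww] add [kdr] -> 14 lines: gynoq ojo pso kpoq kdr yjxv qmy toxho iol mhyo ewfwd uoy tgnd pes
Hunk 2: at line 12 remove [tgnd] add [jtt] -> 14 lines: gynoq ojo pso kpoq kdr yjxv qmy toxho iol mhyo ewfwd uoy jtt pes
Hunk 3: at line 3 remove [kpoq] add [pcej,hvuq,pkl] -> 16 lines: gynoq ojo pso pcej hvuq pkl kdr yjxv qmy toxho iol mhyo ewfwd uoy jtt pes
Final line 6: pkl

Answer: pkl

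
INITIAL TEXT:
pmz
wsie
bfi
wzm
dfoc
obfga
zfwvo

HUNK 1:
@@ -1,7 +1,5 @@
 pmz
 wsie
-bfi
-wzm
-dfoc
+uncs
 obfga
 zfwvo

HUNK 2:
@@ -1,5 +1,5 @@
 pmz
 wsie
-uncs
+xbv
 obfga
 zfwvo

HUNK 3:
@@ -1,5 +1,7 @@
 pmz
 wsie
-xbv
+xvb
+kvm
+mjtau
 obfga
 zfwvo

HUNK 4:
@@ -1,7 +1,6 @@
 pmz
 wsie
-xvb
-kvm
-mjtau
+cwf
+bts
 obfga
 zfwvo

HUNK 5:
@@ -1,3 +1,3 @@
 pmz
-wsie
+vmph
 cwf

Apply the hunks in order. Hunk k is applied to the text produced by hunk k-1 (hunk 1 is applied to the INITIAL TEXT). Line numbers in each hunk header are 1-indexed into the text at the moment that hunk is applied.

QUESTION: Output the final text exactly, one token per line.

Hunk 1: at line 1 remove [bfi,wzm,dfoc] add [uncs] -> 5 lines: pmz wsie uncs obfga zfwvo
Hunk 2: at line 1 remove [uncs] add [xbv] -> 5 lines: pmz wsie xbv obfga zfwvo
Hunk 3: at line 1 remove [xbv] add [xvb,kvm,mjtau] -> 7 lines: pmz wsie xvb kvm mjtau obfga zfwvo
Hunk 4: at line 1 remove [xvb,kvm,mjtau] add [cwf,bts] -> 6 lines: pmz wsie cwf bts obfga zfwvo
Hunk 5: at line 1 remove [wsie] add [vmph] -> 6 lines: pmz vmph cwf bts obfga zfwvo

Answer: pmz
vmph
cwf
bts
obfga
zfwvo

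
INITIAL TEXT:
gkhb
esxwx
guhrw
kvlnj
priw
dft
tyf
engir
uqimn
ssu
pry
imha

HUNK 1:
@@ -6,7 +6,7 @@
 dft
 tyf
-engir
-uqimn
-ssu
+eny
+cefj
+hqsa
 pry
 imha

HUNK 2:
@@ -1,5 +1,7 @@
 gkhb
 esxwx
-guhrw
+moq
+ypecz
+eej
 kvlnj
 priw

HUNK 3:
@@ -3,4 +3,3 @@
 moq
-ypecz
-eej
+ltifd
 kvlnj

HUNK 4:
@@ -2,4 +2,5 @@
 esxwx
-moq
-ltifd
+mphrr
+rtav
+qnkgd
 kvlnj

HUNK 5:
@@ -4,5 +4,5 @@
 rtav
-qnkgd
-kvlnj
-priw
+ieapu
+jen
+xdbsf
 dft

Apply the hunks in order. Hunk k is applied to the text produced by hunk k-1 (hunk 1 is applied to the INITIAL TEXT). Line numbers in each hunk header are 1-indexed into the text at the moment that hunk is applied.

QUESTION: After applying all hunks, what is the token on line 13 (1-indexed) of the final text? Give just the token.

Answer: pry

Derivation:
Hunk 1: at line 6 remove [engir,uqimn,ssu] add [eny,cefj,hqsa] -> 12 lines: gkhb esxwx guhrw kvlnj priw dft tyf eny cefj hqsa pry imha
Hunk 2: at line 1 remove [guhrw] add [moq,ypecz,eej] -> 14 lines: gkhb esxwx moq ypecz eej kvlnj priw dft tyf eny cefj hqsa pry imha
Hunk 3: at line 3 remove [ypecz,eej] add [ltifd] -> 13 lines: gkhb esxwx moq ltifd kvlnj priw dft tyf eny cefj hqsa pry imha
Hunk 4: at line 2 remove [moq,ltifd] add [mphrr,rtav,qnkgd] -> 14 lines: gkhb esxwx mphrr rtav qnkgd kvlnj priw dft tyf eny cefj hqsa pry imha
Hunk 5: at line 4 remove [qnkgd,kvlnj,priw] add [ieapu,jen,xdbsf] -> 14 lines: gkhb esxwx mphrr rtav ieapu jen xdbsf dft tyf eny cefj hqsa pry imha
Final line 13: pry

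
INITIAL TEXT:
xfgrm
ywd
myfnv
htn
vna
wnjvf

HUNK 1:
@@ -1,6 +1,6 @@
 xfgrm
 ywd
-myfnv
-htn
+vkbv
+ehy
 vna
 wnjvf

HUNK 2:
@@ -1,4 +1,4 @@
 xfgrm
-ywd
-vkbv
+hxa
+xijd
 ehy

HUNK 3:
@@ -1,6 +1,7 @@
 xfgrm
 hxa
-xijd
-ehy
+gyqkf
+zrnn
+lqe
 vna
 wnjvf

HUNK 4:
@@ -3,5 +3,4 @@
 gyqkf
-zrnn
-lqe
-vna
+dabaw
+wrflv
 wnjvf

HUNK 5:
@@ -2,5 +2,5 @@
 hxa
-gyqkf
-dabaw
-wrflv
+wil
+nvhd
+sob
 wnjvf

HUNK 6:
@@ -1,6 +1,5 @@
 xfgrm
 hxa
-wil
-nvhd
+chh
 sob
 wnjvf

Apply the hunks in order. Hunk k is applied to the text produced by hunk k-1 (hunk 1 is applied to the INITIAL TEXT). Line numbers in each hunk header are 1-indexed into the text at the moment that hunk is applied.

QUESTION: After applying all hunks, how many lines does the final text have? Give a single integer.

Answer: 5

Derivation:
Hunk 1: at line 1 remove [myfnv,htn] add [vkbv,ehy] -> 6 lines: xfgrm ywd vkbv ehy vna wnjvf
Hunk 2: at line 1 remove [ywd,vkbv] add [hxa,xijd] -> 6 lines: xfgrm hxa xijd ehy vna wnjvf
Hunk 3: at line 1 remove [xijd,ehy] add [gyqkf,zrnn,lqe] -> 7 lines: xfgrm hxa gyqkf zrnn lqe vna wnjvf
Hunk 4: at line 3 remove [zrnn,lqe,vna] add [dabaw,wrflv] -> 6 lines: xfgrm hxa gyqkf dabaw wrflv wnjvf
Hunk 5: at line 2 remove [gyqkf,dabaw,wrflv] add [wil,nvhd,sob] -> 6 lines: xfgrm hxa wil nvhd sob wnjvf
Hunk 6: at line 1 remove [wil,nvhd] add [chh] -> 5 lines: xfgrm hxa chh sob wnjvf
Final line count: 5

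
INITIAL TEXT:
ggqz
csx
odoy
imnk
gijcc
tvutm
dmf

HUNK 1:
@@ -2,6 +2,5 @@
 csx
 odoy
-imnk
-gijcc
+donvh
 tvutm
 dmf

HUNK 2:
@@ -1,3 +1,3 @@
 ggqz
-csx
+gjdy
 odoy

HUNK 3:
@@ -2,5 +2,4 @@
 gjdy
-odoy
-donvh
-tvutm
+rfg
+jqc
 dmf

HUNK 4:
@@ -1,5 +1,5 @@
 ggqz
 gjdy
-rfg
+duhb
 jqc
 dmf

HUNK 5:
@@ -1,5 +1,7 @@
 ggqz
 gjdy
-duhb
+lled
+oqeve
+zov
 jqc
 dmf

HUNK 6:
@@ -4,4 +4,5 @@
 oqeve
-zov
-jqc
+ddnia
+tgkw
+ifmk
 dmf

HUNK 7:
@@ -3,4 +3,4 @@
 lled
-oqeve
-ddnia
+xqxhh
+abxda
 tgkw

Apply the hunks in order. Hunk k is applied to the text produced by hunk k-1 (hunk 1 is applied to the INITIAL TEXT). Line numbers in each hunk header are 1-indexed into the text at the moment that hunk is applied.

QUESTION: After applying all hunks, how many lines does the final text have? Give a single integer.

Hunk 1: at line 2 remove [imnk,gijcc] add [donvh] -> 6 lines: ggqz csx odoy donvh tvutm dmf
Hunk 2: at line 1 remove [csx] add [gjdy] -> 6 lines: ggqz gjdy odoy donvh tvutm dmf
Hunk 3: at line 2 remove [odoy,donvh,tvutm] add [rfg,jqc] -> 5 lines: ggqz gjdy rfg jqc dmf
Hunk 4: at line 1 remove [rfg] add [duhb] -> 5 lines: ggqz gjdy duhb jqc dmf
Hunk 5: at line 1 remove [duhb] add [lled,oqeve,zov] -> 7 lines: ggqz gjdy lled oqeve zov jqc dmf
Hunk 6: at line 4 remove [zov,jqc] add [ddnia,tgkw,ifmk] -> 8 lines: ggqz gjdy lled oqeve ddnia tgkw ifmk dmf
Hunk 7: at line 3 remove [oqeve,ddnia] add [xqxhh,abxda] -> 8 lines: ggqz gjdy lled xqxhh abxda tgkw ifmk dmf
Final line count: 8

Answer: 8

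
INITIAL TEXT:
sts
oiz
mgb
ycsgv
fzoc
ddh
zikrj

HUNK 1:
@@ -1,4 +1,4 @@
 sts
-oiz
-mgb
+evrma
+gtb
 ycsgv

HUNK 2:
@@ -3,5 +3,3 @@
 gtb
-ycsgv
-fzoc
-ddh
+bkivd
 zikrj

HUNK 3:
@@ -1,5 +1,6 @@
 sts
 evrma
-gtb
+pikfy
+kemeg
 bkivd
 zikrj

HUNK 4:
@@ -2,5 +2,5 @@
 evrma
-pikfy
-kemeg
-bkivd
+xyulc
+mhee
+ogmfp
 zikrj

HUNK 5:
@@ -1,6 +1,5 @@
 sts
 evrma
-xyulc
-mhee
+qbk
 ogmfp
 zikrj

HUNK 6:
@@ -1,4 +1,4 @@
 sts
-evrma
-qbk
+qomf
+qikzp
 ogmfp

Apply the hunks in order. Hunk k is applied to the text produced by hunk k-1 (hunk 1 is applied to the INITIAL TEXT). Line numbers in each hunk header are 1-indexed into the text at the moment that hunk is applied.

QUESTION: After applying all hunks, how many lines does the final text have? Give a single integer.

Hunk 1: at line 1 remove [oiz,mgb] add [evrma,gtb] -> 7 lines: sts evrma gtb ycsgv fzoc ddh zikrj
Hunk 2: at line 3 remove [ycsgv,fzoc,ddh] add [bkivd] -> 5 lines: sts evrma gtb bkivd zikrj
Hunk 3: at line 1 remove [gtb] add [pikfy,kemeg] -> 6 lines: sts evrma pikfy kemeg bkivd zikrj
Hunk 4: at line 2 remove [pikfy,kemeg,bkivd] add [xyulc,mhee,ogmfp] -> 6 lines: sts evrma xyulc mhee ogmfp zikrj
Hunk 5: at line 1 remove [xyulc,mhee] add [qbk] -> 5 lines: sts evrma qbk ogmfp zikrj
Hunk 6: at line 1 remove [evrma,qbk] add [qomf,qikzp] -> 5 lines: sts qomf qikzp ogmfp zikrj
Final line count: 5

Answer: 5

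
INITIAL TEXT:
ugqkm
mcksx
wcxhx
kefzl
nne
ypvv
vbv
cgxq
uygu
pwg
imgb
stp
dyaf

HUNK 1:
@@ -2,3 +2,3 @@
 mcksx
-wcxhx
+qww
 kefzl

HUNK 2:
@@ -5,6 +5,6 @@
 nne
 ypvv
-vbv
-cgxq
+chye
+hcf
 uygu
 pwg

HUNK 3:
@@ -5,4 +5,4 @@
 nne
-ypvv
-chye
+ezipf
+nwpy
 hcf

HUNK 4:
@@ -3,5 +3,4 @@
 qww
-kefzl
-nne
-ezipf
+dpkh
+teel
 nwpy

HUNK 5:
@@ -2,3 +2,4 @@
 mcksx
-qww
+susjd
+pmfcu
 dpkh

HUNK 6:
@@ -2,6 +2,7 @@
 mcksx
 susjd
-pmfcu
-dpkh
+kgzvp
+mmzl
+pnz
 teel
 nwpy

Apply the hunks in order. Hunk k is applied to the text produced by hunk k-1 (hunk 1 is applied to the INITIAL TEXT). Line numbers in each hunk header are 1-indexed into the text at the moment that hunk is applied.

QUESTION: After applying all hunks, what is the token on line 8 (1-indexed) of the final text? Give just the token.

Hunk 1: at line 2 remove [wcxhx] add [qww] -> 13 lines: ugqkm mcksx qww kefzl nne ypvv vbv cgxq uygu pwg imgb stp dyaf
Hunk 2: at line 5 remove [vbv,cgxq] add [chye,hcf] -> 13 lines: ugqkm mcksx qww kefzl nne ypvv chye hcf uygu pwg imgb stp dyaf
Hunk 3: at line 5 remove [ypvv,chye] add [ezipf,nwpy] -> 13 lines: ugqkm mcksx qww kefzl nne ezipf nwpy hcf uygu pwg imgb stp dyaf
Hunk 4: at line 3 remove [kefzl,nne,ezipf] add [dpkh,teel] -> 12 lines: ugqkm mcksx qww dpkh teel nwpy hcf uygu pwg imgb stp dyaf
Hunk 5: at line 2 remove [qww] add [susjd,pmfcu] -> 13 lines: ugqkm mcksx susjd pmfcu dpkh teel nwpy hcf uygu pwg imgb stp dyaf
Hunk 6: at line 2 remove [pmfcu,dpkh] add [kgzvp,mmzl,pnz] -> 14 lines: ugqkm mcksx susjd kgzvp mmzl pnz teel nwpy hcf uygu pwg imgb stp dyaf
Final line 8: nwpy

Answer: nwpy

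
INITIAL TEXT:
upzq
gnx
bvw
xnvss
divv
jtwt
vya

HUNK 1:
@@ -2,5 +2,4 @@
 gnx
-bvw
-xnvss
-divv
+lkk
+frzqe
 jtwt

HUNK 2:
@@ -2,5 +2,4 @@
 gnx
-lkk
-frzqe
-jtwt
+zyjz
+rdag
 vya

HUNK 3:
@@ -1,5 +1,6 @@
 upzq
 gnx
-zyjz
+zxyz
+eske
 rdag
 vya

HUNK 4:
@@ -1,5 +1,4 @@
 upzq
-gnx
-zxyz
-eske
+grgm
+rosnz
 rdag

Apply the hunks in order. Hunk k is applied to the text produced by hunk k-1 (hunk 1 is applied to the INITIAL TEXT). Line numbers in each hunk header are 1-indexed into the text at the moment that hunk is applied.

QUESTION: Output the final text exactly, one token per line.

Hunk 1: at line 2 remove [bvw,xnvss,divv] add [lkk,frzqe] -> 6 lines: upzq gnx lkk frzqe jtwt vya
Hunk 2: at line 2 remove [lkk,frzqe,jtwt] add [zyjz,rdag] -> 5 lines: upzq gnx zyjz rdag vya
Hunk 3: at line 1 remove [zyjz] add [zxyz,eske] -> 6 lines: upzq gnx zxyz eske rdag vya
Hunk 4: at line 1 remove [gnx,zxyz,eske] add [grgm,rosnz] -> 5 lines: upzq grgm rosnz rdag vya

Answer: upzq
grgm
rosnz
rdag
vya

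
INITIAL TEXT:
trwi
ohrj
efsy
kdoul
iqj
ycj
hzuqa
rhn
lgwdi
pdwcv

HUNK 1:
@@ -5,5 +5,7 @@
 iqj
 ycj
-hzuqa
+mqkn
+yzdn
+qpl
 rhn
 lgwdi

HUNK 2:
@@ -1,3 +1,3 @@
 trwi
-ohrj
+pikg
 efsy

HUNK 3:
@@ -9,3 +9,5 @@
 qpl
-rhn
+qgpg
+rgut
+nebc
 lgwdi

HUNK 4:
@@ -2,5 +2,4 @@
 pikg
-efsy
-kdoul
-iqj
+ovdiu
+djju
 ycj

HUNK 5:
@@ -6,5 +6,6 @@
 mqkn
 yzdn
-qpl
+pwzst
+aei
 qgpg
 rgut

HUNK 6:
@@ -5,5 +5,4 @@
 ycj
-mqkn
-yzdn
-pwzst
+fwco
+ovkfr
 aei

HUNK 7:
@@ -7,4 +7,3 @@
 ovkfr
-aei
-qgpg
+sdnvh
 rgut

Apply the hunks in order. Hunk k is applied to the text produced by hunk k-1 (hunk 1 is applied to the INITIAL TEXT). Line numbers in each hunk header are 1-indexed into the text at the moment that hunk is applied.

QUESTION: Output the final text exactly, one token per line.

Hunk 1: at line 5 remove [hzuqa] add [mqkn,yzdn,qpl] -> 12 lines: trwi ohrj efsy kdoul iqj ycj mqkn yzdn qpl rhn lgwdi pdwcv
Hunk 2: at line 1 remove [ohrj] add [pikg] -> 12 lines: trwi pikg efsy kdoul iqj ycj mqkn yzdn qpl rhn lgwdi pdwcv
Hunk 3: at line 9 remove [rhn] add [qgpg,rgut,nebc] -> 14 lines: trwi pikg efsy kdoul iqj ycj mqkn yzdn qpl qgpg rgut nebc lgwdi pdwcv
Hunk 4: at line 2 remove [efsy,kdoul,iqj] add [ovdiu,djju] -> 13 lines: trwi pikg ovdiu djju ycj mqkn yzdn qpl qgpg rgut nebc lgwdi pdwcv
Hunk 5: at line 6 remove [qpl] add [pwzst,aei] -> 14 lines: trwi pikg ovdiu djju ycj mqkn yzdn pwzst aei qgpg rgut nebc lgwdi pdwcv
Hunk 6: at line 5 remove [mqkn,yzdn,pwzst] add [fwco,ovkfr] -> 13 lines: trwi pikg ovdiu djju ycj fwco ovkfr aei qgpg rgut nebc lgwdi pdwcv
Hunk 7: at line 7 remove [aei,qgpg] add [sdnvh] -> 12 lines: trwi pikg ovdiu djju ycj fwco ovkfr sdnvh rgut nebc lgwdi pdwcv

Answer: trwi
pikg
ovdiu
djju
ycj
fwco
ovkfr
sdnvh
rgut
nebc
lgwdi
pdwcv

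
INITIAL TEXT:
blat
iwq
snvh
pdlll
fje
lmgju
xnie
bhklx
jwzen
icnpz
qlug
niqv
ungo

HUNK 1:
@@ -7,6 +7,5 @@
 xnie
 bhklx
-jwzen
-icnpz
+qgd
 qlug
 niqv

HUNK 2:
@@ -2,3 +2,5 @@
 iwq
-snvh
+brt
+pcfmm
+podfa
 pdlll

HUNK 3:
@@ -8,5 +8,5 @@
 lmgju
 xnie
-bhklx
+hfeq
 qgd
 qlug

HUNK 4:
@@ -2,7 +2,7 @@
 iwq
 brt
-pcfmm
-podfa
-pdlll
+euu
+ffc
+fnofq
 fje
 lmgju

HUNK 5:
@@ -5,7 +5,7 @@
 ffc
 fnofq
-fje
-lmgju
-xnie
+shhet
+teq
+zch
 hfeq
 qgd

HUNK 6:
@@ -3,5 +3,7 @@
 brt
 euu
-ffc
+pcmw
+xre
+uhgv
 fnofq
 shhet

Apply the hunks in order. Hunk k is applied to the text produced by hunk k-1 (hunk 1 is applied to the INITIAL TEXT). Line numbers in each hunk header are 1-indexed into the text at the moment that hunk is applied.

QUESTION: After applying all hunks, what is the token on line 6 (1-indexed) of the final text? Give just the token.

Answer: xre

Derivation:
Hunk 1: at line 7 remove [jwzen,icnpz] add [qgd] -> 12 lines: blat iwq snvh pdlll fje lmgju xnie bhklx qgd qlug niqv ungo
Hunk 2: at line 2 remove [snvh] add [brt,pcfmm,podfa] -> 14 lines: blat iwq brt pcfmm podfa pdlll fje lmgju xnie bhklx qgd qlug niqv ungo
Hunk 3: at line 8 remove [bhklx] add [hfeq] -> 14 lines: blat iwq brt pcfmm podfa pdlll fje lmgju xnie hfeq qgd qlug niqv ungo
Hunk 4: at line 2 remove [pcfmm,podfa,pdlll] add [euu,ffc,fnofq] -> 14 lines: blat iwq brt euu ffc fnofq fje lmgju xnie hfeq qgd qlug niqv ungo
Hunk 5: at line 5 remove [fje,lmgju,xnie] add [shhet,teq,zch] -> 14 lines: blat iwq brt euu ffc fnofq shhet teq zch hfeq qgd qlug niqv ungo
Hunk 6: at line 3 remove [ffc] add [pcmw,xre,uhgv] -> 16 lines: blat iwq brt euu pcmw xre uhgv fnofq shhet teq zch hfeq qgd qlug niqv ungo
Final line 6: xre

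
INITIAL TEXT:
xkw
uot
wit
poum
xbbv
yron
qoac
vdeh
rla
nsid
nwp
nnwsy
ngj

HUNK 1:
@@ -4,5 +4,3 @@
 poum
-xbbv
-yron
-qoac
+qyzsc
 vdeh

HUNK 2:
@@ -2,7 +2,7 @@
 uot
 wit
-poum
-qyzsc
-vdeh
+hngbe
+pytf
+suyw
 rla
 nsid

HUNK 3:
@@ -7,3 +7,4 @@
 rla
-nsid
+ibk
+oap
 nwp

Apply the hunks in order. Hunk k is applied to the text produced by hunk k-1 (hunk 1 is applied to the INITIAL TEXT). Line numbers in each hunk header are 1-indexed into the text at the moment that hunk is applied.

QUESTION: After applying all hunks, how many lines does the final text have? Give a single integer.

Hunk 1: at line 4 remove [xbbv,yron,qoac] add [qyzsc] -> 11 lines: xkw uot wit poum qyzsc vdeh rla nsid nwp nnwsy ngj
Hunk 2: at line 2 remove [poum,qyzsc,vdeh] add [hngbe,pytf,suyw] -> 11 lines: xkw uot wit hngbe pytf suyw rla nsid nwp nnwsy ngj
Hunk 3: at line 7 remove [nsid] add [ibk,oap] -> 12 lines: xkw uot wit hngbe pytf suyw rla ibk oap nwp nnwsy ngj
Final line count: 12

Answer: 12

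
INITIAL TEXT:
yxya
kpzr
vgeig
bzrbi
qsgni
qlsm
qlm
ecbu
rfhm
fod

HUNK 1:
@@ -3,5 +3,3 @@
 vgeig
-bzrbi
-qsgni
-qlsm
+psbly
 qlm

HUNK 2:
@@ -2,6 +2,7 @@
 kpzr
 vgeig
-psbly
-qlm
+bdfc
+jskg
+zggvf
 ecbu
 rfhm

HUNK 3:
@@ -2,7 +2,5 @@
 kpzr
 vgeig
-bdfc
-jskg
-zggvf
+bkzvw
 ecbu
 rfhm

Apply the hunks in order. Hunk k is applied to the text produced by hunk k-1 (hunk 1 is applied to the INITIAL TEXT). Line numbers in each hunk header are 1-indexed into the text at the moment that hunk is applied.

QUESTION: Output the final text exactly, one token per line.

Answer: yxya
kpzr
vgeig
bkzvw
ecbu
rfhm
fod

Derivation:
Hunk 1: at line 3 remove [bzrbi,qsgni,qlsm] add [psbly] -> 8 lines: yxya kpzr vgeig psbly qlm ecbu rfhm fod
Hunk 2: at line 2 remove [psbly,qlm] add [bdfc,jskg,zggvf] -> 9 lines: yxya kpzr vgeig bdfc jskg zggvf ecbu rfhm fod
Hunk 3: at line 2 remove [bdfc,jskg,zggvf] add [bkzvw] -> 7 lines: yxya kpzr vgeig bkzvw ecbu rfhm fod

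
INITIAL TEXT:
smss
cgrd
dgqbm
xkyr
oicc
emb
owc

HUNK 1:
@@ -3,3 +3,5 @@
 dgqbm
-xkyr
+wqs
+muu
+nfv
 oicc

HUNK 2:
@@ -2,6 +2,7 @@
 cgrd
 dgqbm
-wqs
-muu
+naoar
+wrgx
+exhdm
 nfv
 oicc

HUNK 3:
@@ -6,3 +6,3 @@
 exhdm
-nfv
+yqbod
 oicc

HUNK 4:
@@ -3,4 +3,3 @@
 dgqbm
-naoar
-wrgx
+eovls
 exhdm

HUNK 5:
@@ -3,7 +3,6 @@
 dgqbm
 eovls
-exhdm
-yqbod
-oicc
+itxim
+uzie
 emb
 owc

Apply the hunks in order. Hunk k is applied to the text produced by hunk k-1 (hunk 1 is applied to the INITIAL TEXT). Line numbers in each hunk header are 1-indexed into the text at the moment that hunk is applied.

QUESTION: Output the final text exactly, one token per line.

Answer: smss
cgrd
dgqbm
eovls
itxim
uzie
emb
owc

Derivation:
Hunk 1: at line 3 remove [xkyr] add [wqs,muu,nfv] -> 9 lines: smss cgrd dgqbm wqs muu nfv oicc emb owc
Hunk 2: at line 2 remove [wqs,muu] add [naoar,wrgx,exhdm] -> 10 lines: smss cgrd dgqbm naoar wrgx exhdm nfv oicc emb owc
Hunk 3: at line 6 remove [nfv] add [yqbod] -> 10 lines: smss cgrd dgqbm naoar wrgx exhdm yqbod oicc emb owc
Hunk 4: at line 3 remove [naoar,wrgx] add [eovls] -> 9 lines: smss cgrd dgqbm eovls exhdm yqbod oicc emb owc
Hunk 5: at line 3 remove [exhdm,yqbod,oicc] add [itxim,uzie] -> 8 lines: smss cgrd dgqbm eovls itxim uzie emb owc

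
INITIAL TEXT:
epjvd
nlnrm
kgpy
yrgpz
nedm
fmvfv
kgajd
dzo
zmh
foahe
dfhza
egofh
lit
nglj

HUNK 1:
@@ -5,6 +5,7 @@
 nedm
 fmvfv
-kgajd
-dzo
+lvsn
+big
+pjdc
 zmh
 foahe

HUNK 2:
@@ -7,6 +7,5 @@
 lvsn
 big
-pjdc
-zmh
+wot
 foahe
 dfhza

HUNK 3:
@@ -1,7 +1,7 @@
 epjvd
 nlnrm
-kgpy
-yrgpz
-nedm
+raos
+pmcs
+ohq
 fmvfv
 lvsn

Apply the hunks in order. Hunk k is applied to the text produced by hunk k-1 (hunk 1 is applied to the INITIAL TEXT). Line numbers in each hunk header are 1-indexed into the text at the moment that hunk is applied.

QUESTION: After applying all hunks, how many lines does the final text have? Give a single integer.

Hunk 1: at line 5 remove [kgajd,dzo] add [lvsn,big,pjdc] -> 15 lines: epjvd nlnrm kgpy yrgpz nedm fmvfv lvsn big pjdc zmh foahe dfhza egofh lit nglj
Hunk 2: at line 7 remove [pjdc,zmh] add [wot] -> 14 lines: epjvd nlnrm kgpy yrgpz nedm fmvfv lvsn big wot foahe dfhza egofh lit nglj
Hunk 3: at line 1 remove [kgpy,yrgpz,nedm] add [raos,pmcs,ohq] -> 14 lines: epjvd nlnrm raos pmcs ohq fmvfv lvsn big wot foahe dfhza egofh lit nglj
Final line count: 14

Answer: 14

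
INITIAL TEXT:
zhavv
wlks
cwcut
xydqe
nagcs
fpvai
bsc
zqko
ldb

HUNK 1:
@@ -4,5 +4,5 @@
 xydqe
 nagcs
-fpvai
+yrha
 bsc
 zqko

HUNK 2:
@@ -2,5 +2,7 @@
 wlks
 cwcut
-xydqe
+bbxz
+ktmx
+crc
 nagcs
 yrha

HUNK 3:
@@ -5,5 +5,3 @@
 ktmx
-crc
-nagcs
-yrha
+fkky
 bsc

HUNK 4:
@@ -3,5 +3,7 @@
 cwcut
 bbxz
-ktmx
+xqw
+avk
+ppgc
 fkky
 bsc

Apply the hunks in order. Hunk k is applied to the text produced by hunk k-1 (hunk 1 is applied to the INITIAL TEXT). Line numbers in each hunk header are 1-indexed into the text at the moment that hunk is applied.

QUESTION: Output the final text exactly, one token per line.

Hunk 1: at line 4 remove [fpvai] add [yrha] -> 9 lines: zhavv wlks cwcut xydqe nagcs yrha bsc zqko ldb
Hunk 2: at line 2 remove [xydqe] add [bbxz,ktmx,crc] -> 11 lines: zhavv wlks cwcut bbxz ktmx crc nagcs yrha bsc zqko ldb
Hunk 3: at line 5 remove [crc,nagcs,yrha] add [fkky] -> 9 lines: zhavv wlks cwcut bbxz ktmx fkky bsc zqko ldb
Hunk 4: at line 3 remove [ktmx] add [xqw,avk,ppgc] -> 11 lines: zhavv wlks cwcut bbxz xqw avk ppgc fkky bsc zqko ldb

Answer: zhavv
wlks
cwcut
bbxz
xqw
avk
ppgc
fkky
bsc
zqko
ldb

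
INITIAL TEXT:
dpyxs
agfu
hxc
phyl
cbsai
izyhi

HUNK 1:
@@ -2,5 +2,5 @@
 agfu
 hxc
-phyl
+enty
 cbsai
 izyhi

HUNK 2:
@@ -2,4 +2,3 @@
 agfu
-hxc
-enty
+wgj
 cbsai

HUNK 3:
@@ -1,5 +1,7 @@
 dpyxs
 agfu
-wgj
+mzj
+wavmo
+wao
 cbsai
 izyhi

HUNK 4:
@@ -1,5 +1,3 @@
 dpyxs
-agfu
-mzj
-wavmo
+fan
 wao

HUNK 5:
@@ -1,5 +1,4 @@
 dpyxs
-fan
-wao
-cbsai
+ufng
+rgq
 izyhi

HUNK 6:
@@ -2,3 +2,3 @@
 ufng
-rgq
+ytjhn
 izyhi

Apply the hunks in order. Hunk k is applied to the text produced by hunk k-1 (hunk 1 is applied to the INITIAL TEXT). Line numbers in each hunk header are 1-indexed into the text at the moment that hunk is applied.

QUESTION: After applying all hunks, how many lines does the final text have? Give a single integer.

Hunk 1: at line 2 remove [phyl] add [enty] -> 6 lines: dpyxs agfu hxc enty cbsai izyhi
Hunk 2: at line 2 remove [hxc,enty] add [wgj] -> 5 lines: dpyxs agfu wgj cbsai izyhi
Hunk 3: at line 1 remove [wgj] add [mzj,wavmo,wao] -> 7 lines: dpyxs agfu mzj wavmo wao cbsai izyhi
Hunk 4: at line 1 remove [agfu,mzj,wavmo] add [fan] -> 5 lines: dpyxs fan wao cbsai izyhi
Hunk 5: at line 1 remove [fan,wao,cbsai] add [ufng,rgq] -> 4 lines: dpyxs ufng rgq izyhi
Hunk 6: at line 2 remove [rgq] add [ytjhn] -> 4 lines: dpyxs ufng ytjhn izyhi
Final line count: 4

Answer: 4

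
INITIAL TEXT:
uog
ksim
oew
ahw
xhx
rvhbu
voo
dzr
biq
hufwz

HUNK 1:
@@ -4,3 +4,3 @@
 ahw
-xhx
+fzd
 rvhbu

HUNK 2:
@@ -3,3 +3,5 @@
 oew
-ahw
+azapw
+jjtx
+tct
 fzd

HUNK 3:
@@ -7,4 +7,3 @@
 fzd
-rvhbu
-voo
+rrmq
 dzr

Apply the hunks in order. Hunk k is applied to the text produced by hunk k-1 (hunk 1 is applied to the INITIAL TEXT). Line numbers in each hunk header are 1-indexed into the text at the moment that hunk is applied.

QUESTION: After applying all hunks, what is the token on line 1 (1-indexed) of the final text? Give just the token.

Hunk 1: at line 4 remove [xhx] add [fzd] -> 10 lines: uog ksim oew ahw fzd rvhbu voo dzr biq hufwz
Hunk 2: at line 3 remove [ahw] add [azapw,jjtx,tct] -> 12 lines: uog ksim oew azapw jjtx tct fzd rvhbu voo dzr biq hufwz
Hunk 3: at line 7 remove [rvhbu,voo] add [rrmq] -> 11 lines: uog ksim oew azapw jjtx tct fzd rrmq dzr biq hufwz
Final line 1: uog

Answer: uog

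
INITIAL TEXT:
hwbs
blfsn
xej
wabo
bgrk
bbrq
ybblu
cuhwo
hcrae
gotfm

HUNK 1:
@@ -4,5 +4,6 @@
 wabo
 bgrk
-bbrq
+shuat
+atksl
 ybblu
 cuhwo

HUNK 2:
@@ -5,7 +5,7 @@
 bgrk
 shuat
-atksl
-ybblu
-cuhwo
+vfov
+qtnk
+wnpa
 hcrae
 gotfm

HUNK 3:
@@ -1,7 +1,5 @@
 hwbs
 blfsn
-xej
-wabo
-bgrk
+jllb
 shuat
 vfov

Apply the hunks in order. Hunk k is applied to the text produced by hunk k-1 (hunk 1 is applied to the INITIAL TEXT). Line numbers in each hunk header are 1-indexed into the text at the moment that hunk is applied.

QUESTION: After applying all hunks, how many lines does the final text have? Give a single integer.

Hunk 1: at line 4 remove [bbrq] add [shuat,atksl] -> 11 lines: hwbs blfsn xej wabo bgrk shuat atksl ybblu cuhwo hcrae gotfm
Hunk 2: at line 5 remove [atksl,ybblu,cuhwo] add [vfov,qtnk,wnpa] -> 11 lines: hwbs blfsn xej wabo bgrk shuat vfov qtnk wnpa hcrae gotfm
Hunk 3: at line 1 remove [xej,wabo,bgrk] add [jllb] -> 9 lines: hwbs blfsn jllb shuat vfov qtnk wnpa hcrae gotfm
Final line count: 9

Answer: 9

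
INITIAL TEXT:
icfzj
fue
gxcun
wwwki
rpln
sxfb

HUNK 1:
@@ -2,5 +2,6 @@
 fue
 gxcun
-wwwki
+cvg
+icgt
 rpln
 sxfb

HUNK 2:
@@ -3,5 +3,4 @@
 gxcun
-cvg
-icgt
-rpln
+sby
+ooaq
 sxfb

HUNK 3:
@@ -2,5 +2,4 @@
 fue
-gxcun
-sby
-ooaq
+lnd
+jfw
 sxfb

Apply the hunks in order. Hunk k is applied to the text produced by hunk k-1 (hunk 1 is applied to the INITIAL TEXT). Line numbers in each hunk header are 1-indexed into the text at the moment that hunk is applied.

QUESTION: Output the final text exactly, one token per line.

Hunk 1: at line 2 remove [wwwki] add [cvg,icgt] -> 7 lines: icfzj fue gxcun cvg icgt rpln sxfb
Hunk 2: at line 3 remove [cvg,icgt,rpln] add [sby,ooaq] -> 6 lines: icfzj fue gxcun sby ooaq sxfb
Hunk 3: at line 2 remove [gxcun,sby,ooaq] add [lnd,jfw] -> 5 lines: icfzj fue lnd jfw sxfb

Answer: icfzj
fue
lnd
jfw
sxfb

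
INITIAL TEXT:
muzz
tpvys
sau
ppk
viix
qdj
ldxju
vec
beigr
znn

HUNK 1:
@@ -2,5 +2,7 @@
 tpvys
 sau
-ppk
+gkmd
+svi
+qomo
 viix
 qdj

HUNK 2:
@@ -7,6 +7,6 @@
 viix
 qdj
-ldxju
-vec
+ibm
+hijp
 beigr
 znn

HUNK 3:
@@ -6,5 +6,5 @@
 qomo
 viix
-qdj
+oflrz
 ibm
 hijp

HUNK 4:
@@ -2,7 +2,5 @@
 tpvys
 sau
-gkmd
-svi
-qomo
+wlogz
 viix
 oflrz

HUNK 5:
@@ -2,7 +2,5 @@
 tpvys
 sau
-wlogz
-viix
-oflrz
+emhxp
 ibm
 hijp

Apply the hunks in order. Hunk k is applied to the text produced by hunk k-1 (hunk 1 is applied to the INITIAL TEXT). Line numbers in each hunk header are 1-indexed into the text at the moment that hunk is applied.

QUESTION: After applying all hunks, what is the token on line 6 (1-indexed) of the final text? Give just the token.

Hunk 1: at line 2 remove [ppk] add [gkmd,svi,qomo] -> 12 lines: muzz tpvys sau gkmd svi qomo viix qdj ldxju vec beigr znn
Hunk 2: at line 7 remove [ldxju,vec] add [ibm,hijp] -> 12 lines: muzz tpvys sau gkmd svi qomo viix qdj ibm hijp beigr znn
Hunk 3: at line 6 remove [qdj] add [oflrz] -> 12 lines: muzz tpvys sau gkmd svi qomo viix oflrz ibm hijp beigr znn
Hunk 4: at line 2 remove [gkmd,svi,qomo] add [wlogz] -> 10 lines: muzz tpvys sau wlogz viix oflrz ibm hijp beigr znn
Hunk 5: at line 2 remove [wlogz,viix,oflrz] add [emhxp] -> 8 lines: muzz tpvys sau emhxp ibm hijp beigr znn
Final line 6: hijp

Answer: hijp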